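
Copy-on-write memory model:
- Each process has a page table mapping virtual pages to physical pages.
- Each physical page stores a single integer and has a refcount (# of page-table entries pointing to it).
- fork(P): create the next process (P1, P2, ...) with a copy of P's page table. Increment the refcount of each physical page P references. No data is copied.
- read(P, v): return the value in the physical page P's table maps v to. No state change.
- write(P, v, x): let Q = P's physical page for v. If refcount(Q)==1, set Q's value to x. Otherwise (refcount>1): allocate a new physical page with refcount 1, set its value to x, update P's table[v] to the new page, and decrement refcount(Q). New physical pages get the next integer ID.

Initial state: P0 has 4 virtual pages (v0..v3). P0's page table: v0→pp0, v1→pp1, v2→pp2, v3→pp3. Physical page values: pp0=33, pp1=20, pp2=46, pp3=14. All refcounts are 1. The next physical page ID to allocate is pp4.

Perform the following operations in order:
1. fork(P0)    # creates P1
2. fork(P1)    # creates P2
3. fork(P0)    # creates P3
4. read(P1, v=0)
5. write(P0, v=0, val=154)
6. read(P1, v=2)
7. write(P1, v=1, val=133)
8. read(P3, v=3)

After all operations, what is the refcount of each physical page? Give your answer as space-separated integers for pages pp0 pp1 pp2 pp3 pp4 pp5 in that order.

Op 1: fork(P0) -> P1. 4 ppages; refcounts: pp0:2 pp1:2 pp2:2 pp3:2
Op 2: fork(P1) -> P2. 4 ppages; refcounts: pp0:3 pp1:3 pp2:3 pp3:3
Op 3: fork(P0) -> P3. 4 ppages; refcounts: pp0:4 pp1:4 pp2:4 pp3:4
Op 4: read(P1, v0) -> 33. No state change.
Op 5: write(P0, v0, 154). refcount(pp0)=4>1 -> COPY to pp4. 5 ppages; refcounts: pp0:3 pp1:4 pp2:4 pp3:4 pp4:1
Op 6: read(P1, v2) -> 46. No state change.
Op 7: write(P1, v1, 133). refcount(pp1)=4>1 -> COPY to pp5. 6 ppages; refcounts: pp0:3 pp1:3 pp2:4 pp3:4 pp4:1 pp5:1
Op 8: read(P3, v3) -> 14. No state change.

Answer: 3 3 4 4 1 1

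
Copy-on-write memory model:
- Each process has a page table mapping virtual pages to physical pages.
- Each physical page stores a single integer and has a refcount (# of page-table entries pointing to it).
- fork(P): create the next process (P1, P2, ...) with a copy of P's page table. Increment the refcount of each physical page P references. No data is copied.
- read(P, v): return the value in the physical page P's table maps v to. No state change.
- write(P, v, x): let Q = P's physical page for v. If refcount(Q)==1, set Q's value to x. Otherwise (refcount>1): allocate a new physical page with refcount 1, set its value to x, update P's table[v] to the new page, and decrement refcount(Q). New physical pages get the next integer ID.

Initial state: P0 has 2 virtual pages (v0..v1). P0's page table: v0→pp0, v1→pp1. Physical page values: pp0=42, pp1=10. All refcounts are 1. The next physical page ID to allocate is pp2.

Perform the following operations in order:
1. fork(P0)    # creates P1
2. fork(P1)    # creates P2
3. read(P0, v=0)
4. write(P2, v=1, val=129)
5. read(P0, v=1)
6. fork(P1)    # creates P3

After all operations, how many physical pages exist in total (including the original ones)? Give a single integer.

Answer: 3

Derivation:
Op 1: fork(P0) -> P1. 2 ppages; refcounts: pp0:2 pp1:2
Op 2: fork(P1) -> P2. 2 ppages; refcounts: pp0:3 pp1:3
Op 3: read(P0, v0) -> 42. No state change.
Op 4: write(P2, v1, 129). refcount(pp1)=3>1 -> COPY to pp2. 3 ppages; refcounts: pp0:3 pp1:2 pp2:1
Op 5: read(P0, v1) -> 10. No state change.
Op 6: fork(P1) -> P3. 3 ppages; refcounts: pp0:4 pp1:3 pp2:1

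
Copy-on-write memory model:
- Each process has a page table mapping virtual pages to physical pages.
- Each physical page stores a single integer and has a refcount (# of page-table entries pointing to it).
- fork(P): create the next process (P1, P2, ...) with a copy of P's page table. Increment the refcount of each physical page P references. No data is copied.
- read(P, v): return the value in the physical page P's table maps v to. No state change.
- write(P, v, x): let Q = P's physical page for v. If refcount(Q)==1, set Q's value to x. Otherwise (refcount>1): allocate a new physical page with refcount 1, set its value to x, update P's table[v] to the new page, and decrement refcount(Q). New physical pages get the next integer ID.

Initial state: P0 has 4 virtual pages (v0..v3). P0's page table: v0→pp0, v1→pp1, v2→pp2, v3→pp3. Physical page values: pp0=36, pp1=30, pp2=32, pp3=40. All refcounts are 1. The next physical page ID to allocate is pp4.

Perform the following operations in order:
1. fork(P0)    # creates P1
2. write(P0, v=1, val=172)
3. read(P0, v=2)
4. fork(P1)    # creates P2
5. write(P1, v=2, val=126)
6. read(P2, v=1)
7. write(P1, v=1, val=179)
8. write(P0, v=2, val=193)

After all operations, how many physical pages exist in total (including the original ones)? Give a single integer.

Op 1: fork(P0) -> P1. 4 ppages; refcounts: pp0:2 pp1:2 pp2:2 pp3:2
Op 2: write(P0, v1, 172). refcount(pp1)=2>1 -> COPY to pp4. 5 ppages; refcounts: pp0:2 pp1:1 pp2:2 pp3:2 pp4:1
Op 3: read(P0, v2) -> 32. No state change.
Op 4: fork(P1) -> P2. 5 ppages; refcounts: pp0:3 pp1:2 pp2:3 pp3:3 pp4:1
Op 5: write(P1, v2, 126). refcount(pp2)=3>1 -> COPY to pp5. 6 ppages; refcounts: pp0:3 pp1:2 pp2:2 pp3:3 pp4:1 pp5:1
Op 6: read(P2, v1) -> 30. No state change.
Op 7: write(P1, v1, 179). refcount(pp1)=2>1 -> COPY to pp6. 7 ppages; refcounts: pp0:3 pp1:1 pp2:2 pp3:3 pp4:1 pp5:1 pp6:1
Op 8: write(P0, v2, 193). refcount(pp2)=2>1 -> COPY to pp7. 8 ppages; refcounts: pp0:3 pp1:1 pp2:1 pp3:3 pp4:1 pp5:1 pp6:1 pp7:1

Answer: 8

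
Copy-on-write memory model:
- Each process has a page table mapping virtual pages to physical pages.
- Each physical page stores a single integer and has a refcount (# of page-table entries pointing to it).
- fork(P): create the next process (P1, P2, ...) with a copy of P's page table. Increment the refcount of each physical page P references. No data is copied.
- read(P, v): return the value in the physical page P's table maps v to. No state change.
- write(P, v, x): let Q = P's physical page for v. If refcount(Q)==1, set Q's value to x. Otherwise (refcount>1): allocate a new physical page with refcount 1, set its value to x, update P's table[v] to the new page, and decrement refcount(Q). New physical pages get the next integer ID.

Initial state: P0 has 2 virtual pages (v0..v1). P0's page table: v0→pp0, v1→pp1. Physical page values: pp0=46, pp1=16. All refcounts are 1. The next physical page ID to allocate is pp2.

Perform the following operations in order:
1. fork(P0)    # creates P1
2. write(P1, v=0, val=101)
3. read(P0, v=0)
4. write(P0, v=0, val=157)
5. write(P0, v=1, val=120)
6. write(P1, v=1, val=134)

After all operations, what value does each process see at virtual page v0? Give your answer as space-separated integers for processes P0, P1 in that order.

Op 1: fork(P0) -> P1. 2 ppages; refcounts: pp0:2 pp1:2
Op 2: write(P1, v0, 101). refcount(pp0)=2>1 -> COPY to pp2. 3 ppages; refcounts: pp0:1 pp1:2 pp2:1
Op 3: read(P0, v0) -> 46. No state change.
Op 4: write(P0, v0, 157). refcount(pp0)=1 -> write in place. 3 ppages; refcounts: pp0:1 pp1:2 pp2:1
Op 5: write(P0, v1, 120). refcount(pp1)=2>1 -> COPY to pp3. 4 ppages; refcounts: pp0:1 pp1:1 pp2:1 pp3:1
Op 6: write(P1, v1, 134). refcount(pp1)=1 -> write in place. 4 ppages; refcounts: pp0:1 pp1:1 pp2:1 pp3:1
P0: v0 -> pp0 = 157
P1: v0 -> pp2 = 101

Answer: 157 101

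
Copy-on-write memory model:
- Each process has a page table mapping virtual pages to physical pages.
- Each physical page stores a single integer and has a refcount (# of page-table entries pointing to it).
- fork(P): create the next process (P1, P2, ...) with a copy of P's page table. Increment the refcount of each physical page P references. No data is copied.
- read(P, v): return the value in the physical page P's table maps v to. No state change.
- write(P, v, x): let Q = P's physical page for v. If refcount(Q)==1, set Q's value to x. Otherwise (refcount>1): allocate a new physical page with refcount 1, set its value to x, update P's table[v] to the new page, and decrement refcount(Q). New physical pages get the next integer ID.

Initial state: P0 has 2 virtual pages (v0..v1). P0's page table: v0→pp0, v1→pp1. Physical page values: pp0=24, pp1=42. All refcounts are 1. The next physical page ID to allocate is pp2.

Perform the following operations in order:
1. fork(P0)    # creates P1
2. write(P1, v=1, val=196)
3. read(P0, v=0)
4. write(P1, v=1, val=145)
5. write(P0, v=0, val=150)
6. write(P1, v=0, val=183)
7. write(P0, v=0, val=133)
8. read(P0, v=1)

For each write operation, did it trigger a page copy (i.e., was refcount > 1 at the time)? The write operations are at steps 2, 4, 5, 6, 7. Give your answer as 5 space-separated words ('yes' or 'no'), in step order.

Op 1: fork(P0) -> P1. 2 ppages; refcounts: pp0:2 pp1:2
Op 2: write(P1, v1, 196). refcount(pp1)=2>1 -> COPY to pp2. 3 ppages; refcounts: pp0:2 pp1:1 pp2:1
Op 3: read(P0, v0) -> 24. No state change.
Op 4: write(P1, v1, 145). refcount(pp2)=1 -> write in place. 3 ppages; refcounts: pp0:2 pp1:1 pp2:1
Op 5: write(P0, v0, 150). refcount(pp0)=2>1 -> COPY to pp3. 4 ppages; refcounts: pp0:1 pp1:1 pp2:1 pp3:1
Op 6: write(P1, v0, 183). refcount(pp0)=1 -> write in place. 4 ppages; refcounts: pp0:1 pp1:1 pp2:1 pp3:1
Op 7: write(P0, v0, 133). refcount(pp3)=1 -> write in place. 4 ppages; refcounts: pp0:1 pp1:1 pp2:1 pp3:1
Op 8: read(P0, v1) -> 42. No state change.

yes no yes no no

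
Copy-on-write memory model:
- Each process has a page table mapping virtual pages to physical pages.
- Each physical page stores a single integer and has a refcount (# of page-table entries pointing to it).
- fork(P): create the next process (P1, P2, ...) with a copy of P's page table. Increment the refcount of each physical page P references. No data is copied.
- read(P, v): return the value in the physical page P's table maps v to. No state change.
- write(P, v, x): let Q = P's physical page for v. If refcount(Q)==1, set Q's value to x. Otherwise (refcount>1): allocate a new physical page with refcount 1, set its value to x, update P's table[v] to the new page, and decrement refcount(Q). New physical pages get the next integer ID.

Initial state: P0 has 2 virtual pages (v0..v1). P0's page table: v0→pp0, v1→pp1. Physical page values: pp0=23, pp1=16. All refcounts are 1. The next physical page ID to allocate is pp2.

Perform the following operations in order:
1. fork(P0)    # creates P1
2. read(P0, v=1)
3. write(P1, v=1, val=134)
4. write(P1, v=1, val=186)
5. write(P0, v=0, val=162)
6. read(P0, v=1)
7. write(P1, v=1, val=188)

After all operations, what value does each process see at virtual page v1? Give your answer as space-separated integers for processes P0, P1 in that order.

Answer: 16 188

Derivation:
Op 1: fork(P0) -> P1. 2 ppages; refcounts: pp0:2 pp1:2
Op 2: read(P0, v1) -> 16. No state change.
Op 3: write(P1, v1, 134). refcount(pp1)=2>1 -> COPY to pp2. 3 ppages; refcounts: pp0:2 pp1:1 pp2:1
Op 4: write(P1, v1, 186). refcount(pp2)=1 -> write in place. 3 ppages; refcounts: pp0:2 pp1:1 pp2:1
Op 5: write(P0, v0, 162). refcount(pp0)=2>1 -> COPY to pp3. 4 ppages; refcounts: pp0:1 pp1:1 pp2:1 pp3:1
Op 6: read(P0, v1) -> 16. No state change.
Op 7: write(P1, v1, 188). refcount(pp2)=1 -> write in place. 4 ppages; refcounts: pp0:1 pp1:1 pp2:1 pp3:1
P0: v1 -> pp1 = 16
P1: v1 -> pp2 = 188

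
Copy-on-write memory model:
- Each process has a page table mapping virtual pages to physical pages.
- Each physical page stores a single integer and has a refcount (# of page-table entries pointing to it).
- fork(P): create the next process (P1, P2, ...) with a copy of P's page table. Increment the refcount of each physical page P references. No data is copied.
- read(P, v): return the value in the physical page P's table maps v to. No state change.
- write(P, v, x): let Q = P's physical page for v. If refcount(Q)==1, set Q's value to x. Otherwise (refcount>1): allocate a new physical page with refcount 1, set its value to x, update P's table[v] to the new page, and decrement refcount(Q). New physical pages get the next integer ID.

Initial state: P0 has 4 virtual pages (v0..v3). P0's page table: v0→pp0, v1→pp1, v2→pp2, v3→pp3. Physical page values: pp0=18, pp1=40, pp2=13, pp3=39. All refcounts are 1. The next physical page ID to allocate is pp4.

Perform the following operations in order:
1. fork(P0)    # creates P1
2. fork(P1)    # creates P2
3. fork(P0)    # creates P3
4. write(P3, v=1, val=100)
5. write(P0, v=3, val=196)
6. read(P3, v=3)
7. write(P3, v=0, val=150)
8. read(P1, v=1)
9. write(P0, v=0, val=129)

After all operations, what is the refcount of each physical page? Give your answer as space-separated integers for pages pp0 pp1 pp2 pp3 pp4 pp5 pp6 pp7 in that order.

Op 1: fork(P0) -> P1. 4 ppages; refcounts: pp0:2 pp1:2 pp2:2 pp3:2
Op 2: fork(P1) -> P2. 4 ppages; refcounts: pp0:3 pp1:3 pp2:3 pp3:3
Op 3: fork(P0) -> P3. 4 ppages; refcounts: pp0:4 pp1:4 pp2:4 pp3:4
Op 4: write(P3, v1, 100). refcount(pp1)=4>1 -> COPY to pp4. 5 ppages; refcounts: pp0:4 pp1:3 pp2:4 pp3:4 pp4:1
Op 5: write(P0, v3, 196). refcount(pp3)=4>1 -> COPY to pp5. 6 ppages; refcounts: pp0:4 pp1:3 pp2:4 pp3:3 pp4:1 pp5:1
Op 6: read(P3, v3) -> 39. No state change.
Op 7: write(P3, v0, 150). refcount(pp0)=4>1 -> COPY to pp6. 7 ppages; refcounts: pp0:3 pp1:3 pp2:4 pp3:3 pp4:1 pp5:1 pp6:1
Op 8: read(P1, v1) -> 40. No state change.
Op 9: write(P0, v0, 129). refcount(pp0)=3>1 -> COPY to pp7. 8 ppages; refcounts: pp0:2 pp1:3 pp2:4 pp3:3 pp4:1 pp5:1 pp6:1 pp7:1

Answer: 2 3 4 3 1 1 1 1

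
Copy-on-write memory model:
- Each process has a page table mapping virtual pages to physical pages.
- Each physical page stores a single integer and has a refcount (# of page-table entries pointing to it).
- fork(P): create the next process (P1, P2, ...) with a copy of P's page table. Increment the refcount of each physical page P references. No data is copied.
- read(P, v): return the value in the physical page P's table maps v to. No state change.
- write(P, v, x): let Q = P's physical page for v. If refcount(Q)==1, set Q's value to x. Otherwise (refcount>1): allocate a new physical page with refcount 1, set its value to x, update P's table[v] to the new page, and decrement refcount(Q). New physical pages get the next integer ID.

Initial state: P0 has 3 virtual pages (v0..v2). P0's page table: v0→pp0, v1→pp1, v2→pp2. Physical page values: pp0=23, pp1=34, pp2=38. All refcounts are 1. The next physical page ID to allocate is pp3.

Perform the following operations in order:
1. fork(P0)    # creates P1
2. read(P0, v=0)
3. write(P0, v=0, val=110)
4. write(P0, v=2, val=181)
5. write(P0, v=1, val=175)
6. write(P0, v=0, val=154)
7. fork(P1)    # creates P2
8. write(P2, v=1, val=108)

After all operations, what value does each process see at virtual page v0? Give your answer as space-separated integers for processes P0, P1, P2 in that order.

Answer: 154 23 23

Derivation:
Op 1: fork(P0) -> P1. 3 ppages; refcounts: pp0:2 pp1:2 pp2:2
Op 2: read(P0, v0) -> 23. No state change.
Op 3: write(P0, v0, 110). refcount(pp0)=2>1 -> COPY to pp3. 4 ppages; refcounts: pp0:1 pp1:2 pp2:2 pp3:1
Op 4: write(P0, v2, 181). refcount(pp2)=2>1 -> COPY to pp4. 5 ppages; refcounts: pp0:1 pp1:2 pp2:1 pp3:1 pp4:1
Op 5: write(P0, v1, 175). refcount(pp1)=2>1 -> COPY to pp5. 6 ppages; refcounts: pp0:1 pp1:1 pp2:1 pp3:1 pp4:1 pp5:1
Op 6: write(P0, v0, 154). refcount(pp3)=1 -> write in place. 6 ppages; refcounts: pp0:1 pp1:1 pp2:1 pp3:1 pp4:1 pp5:1
Op 7: fork(P1) -> P2. 6 ppages; refcounts: pp0:2 pp1:2 pp2:2 pp3:1 pp4:1 pp5:1
Op 8: write(P2, v1, 108). refcount(pp1)=2>1 -> COPY to pp6. 7 ppages; refcounts: pp0:2 pp1:1 pp2:2 pp3:1 pp4:1 pp5:1 pp6:1
P0: v0 -> pp3 = 154
P1: v0 -> pp0 = 23
P2: v0 -> pp0 = 23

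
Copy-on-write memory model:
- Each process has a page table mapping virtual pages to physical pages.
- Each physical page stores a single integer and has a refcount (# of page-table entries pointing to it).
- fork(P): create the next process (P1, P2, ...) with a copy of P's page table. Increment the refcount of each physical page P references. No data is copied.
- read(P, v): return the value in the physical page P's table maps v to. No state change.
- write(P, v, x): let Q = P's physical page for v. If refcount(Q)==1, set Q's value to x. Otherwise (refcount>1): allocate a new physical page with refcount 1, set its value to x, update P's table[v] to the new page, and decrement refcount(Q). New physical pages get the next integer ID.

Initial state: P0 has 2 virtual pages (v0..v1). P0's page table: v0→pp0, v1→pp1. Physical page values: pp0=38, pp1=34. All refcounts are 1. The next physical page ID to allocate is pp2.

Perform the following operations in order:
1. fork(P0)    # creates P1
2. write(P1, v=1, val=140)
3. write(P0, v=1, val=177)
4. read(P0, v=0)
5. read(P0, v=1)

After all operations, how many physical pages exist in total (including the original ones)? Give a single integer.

Answer: 3

Derivation:
Op 1: fork(P0) -> P1. 2 ppages; refcounts: pp0:2 pp1:2
Op 2: write(P1, v1, 140). refcount(pp1)=2>1 -> COPY to pp2. 3 ppages; refcounts: pp0:2 pp1:1 pp2:1
Op 3: write(P0, v1, 177). refcount(pp1)=1 -> write in place. 3 ppages; refcounts: pp0:2 pp1:1 pp2:1
Op 4: read(P0, v0) -> 38. No state change.
Op 5: read(P0, v1) -> 177. No state change.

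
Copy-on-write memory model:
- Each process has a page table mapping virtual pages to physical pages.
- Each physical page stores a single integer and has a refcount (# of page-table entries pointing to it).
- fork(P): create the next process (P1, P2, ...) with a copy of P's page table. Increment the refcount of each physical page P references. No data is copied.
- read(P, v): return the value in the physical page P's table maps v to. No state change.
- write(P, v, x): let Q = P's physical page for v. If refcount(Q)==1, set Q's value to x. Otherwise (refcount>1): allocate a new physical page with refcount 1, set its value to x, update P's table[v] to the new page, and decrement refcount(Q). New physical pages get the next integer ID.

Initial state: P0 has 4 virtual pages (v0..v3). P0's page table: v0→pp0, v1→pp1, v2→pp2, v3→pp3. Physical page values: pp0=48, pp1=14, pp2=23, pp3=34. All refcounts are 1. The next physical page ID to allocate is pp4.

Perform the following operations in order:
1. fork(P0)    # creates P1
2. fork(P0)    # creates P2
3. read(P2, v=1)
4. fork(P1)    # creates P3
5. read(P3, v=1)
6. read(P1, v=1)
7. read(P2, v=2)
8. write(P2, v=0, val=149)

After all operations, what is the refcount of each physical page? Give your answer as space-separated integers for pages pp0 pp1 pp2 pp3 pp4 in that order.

Answer: 3 4 4 4 1

Derivation:
Op 1: fork(P0) -> P1. 4 ppages; refcounts: pp0:2 pp1:2 pp2:2 pp3:2
Op 2: fork(P0) -> P2. 4 ppages; refcounts: pp0:3 pp1:3 pp2:3 pp3:3
Op 3: read(P2, v1) -> 14. No state change.
Op 4: fork(P1) -> P3. 4 ppages; refcounts: pp0:4 pp1:4 pp2:4 pp3:4
Op 5: read(P3, v1) -> 14. No state change.
Op 6: read(P1, v1) -> 14. No state change.
Op 7: read(P2, v2) -> 23. No state change.
Op 8: write(P2, v0, 149). refcount(pp0)=4>1 -> COPY to pp4. 5 ppages; refcounts: pp0:3 pp1:4 pp2:4 pp3:4 pp4:1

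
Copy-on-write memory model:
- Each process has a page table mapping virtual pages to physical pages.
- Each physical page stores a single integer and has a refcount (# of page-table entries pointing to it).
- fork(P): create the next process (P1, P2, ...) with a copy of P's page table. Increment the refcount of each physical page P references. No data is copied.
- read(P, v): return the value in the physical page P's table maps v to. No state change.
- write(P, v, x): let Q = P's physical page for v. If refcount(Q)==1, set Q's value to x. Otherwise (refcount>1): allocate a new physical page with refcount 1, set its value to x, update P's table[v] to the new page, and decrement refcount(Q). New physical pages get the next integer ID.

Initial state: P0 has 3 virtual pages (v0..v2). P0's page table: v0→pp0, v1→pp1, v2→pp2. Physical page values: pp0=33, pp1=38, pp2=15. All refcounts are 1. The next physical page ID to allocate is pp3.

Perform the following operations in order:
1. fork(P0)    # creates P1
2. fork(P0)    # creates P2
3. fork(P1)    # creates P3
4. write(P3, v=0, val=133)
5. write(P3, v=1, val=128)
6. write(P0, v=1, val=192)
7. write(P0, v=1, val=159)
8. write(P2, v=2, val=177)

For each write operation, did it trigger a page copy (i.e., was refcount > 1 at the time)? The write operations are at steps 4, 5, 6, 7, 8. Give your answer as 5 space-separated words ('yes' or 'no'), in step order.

Op 1: fork(P0) -> P1. 3 ppages; refcounts: pp0:2 pp1:2 pp2:2
Op 2: fork(P0) -> P2. 3 ppages; refcounts: pp0:3 pp1:3 pp2:3
Op 3: fork(P1) -> P3. 3 ppages; refcounts: pp0:4 pp1:4 pp2:4
Op 4: write(P3, v0, 133). refcount(pp0)=4>1 -> COPY to pp3. 4 ppages; refcounts: pp0:3 pp1:4 pp2:4 pp3:1
Op 5: write(P3, v1, 128). refcount(pp1)=4>1 -> COPY to pp4. 5 ppages; refcounts: pp0:3 pp1:3 pp2:4 pp3:1 pp4:1
Op 6: write(P0, v1, 192). refcount(pp1)=3>1 -> COPY to pp5. 6 ppages; refcounts: pp0:3 pp1:2 pp2:4 pp3:1 pp4:1 pp5:1
Op 7: write(P0, v1, 159). refcount(pp5)=1 -> write in place. 6 ppages; refcounts: pp0:3 pp1:2 pp2:4 pp3:1 pp4:1 pp5:1
Op 8: write(P2, v2, 177). refcount(pp2)=4>1 -> COPY to pp6. 7 ppages; refcounts: pp0:3 pp1:2 pp2:3 pp3:1 pp4:1 pp5:1 pp6:1

yes yes yes no yes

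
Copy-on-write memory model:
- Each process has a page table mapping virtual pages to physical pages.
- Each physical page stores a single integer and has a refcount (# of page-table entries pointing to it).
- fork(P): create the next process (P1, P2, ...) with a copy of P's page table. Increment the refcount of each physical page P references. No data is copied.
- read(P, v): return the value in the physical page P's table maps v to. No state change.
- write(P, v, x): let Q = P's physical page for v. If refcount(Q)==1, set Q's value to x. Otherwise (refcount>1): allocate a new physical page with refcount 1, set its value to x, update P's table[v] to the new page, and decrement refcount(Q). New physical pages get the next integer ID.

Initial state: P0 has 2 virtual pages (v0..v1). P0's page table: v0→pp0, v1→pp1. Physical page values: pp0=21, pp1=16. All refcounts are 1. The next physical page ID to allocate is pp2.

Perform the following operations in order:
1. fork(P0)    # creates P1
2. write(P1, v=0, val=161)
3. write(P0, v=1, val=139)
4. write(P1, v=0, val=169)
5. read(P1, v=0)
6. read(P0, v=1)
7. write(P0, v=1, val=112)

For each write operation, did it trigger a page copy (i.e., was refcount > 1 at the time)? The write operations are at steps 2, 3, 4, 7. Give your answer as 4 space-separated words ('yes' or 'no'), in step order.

Op 1: fork(P0) -> P1. 2 ppages; refcounts: pp0:2 pp1:2
Op 2: write(P1, v0, 161). refcount(pp0)=2>1 -> COPY to pp2. 3 ppages; refcounts: pp0:1 pp1:2 pp2:1
Op 3: write(P0, v1, 139). refcount(pp1)=2>1 -> COPY to pp3. 4 ppages; refcounts: pp0:1 pp1:1 pp2:1 pp3:1
Op 4: write(P1, v0, 169). refcount(pp2)=1 -> write in place. 4 ppages; refcounts: pp0:1 pp1:1 pp2:1 pp3:1
Op 5: read(P1, v0) -> 169. No state change.
Op 6: read(P0, v1) -> 139. No state change.
Op 7: write(P0, v1, 112). refcount(pp3)=1 -> write in place. 4 ppages; refcounts: pp0:1 pp1:1 pp2:1 pp3:1

yes yes no no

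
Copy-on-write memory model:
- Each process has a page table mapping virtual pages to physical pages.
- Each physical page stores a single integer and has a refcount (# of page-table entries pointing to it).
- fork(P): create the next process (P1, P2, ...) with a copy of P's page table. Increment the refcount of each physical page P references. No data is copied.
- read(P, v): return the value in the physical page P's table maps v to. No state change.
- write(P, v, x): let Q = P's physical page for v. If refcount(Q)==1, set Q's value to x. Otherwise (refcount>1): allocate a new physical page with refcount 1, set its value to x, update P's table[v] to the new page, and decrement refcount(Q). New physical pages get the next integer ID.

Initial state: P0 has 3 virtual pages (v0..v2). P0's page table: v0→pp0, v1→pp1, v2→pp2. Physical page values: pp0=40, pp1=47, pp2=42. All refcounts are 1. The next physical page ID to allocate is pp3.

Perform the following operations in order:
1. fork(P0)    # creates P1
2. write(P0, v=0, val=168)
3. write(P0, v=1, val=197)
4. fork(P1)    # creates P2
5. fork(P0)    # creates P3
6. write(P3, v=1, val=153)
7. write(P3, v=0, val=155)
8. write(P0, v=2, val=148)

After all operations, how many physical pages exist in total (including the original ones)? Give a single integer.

Op 1: fork(P0) -> P1. 3 ppages; refcounts: pp0:2 pp1:2 pp2:2
Op 2: write(P0, v0, 168). refcount(pp0)=2>1 -> COPY to pp3. 4 ppages; refcounts: pp0:1 pp1:2 pp2:2 pp3:1
Op 3: write(P0, v1, 197). refcount(pp1)=2>1 -> COPY to pp4. 5 ppages; refcounts: pp0:1 pp1:1 pp2:2 pp3:1 pp4:1
Op 4: fork(P1) -> P2. 5 ppages; refcounts: pp0:2 pp1:2 pp2:3 pp3:1 pp4:1
Op 5: fork(P0) -> P3. 5 ppages; refcounts: pp0:2 pp1:2 pp2:4 pp3:2 pp4:2
Op 6: write(P3, v1, 153). refcount(pp4)=2>1 -> COPY to pp5. 6 ppages; refcounts: pp0:2 pp1:2 pp2:4 pp3:2 pp4:1 pp5:1
Op 7: write(P3, v0, 155). refcount(pp3)=2>1 -> COPY to pp6. 7 ppages; refcounts: pp0:2 pp1:2 pp2:4 pp3:1 pp4:1 pp5:1 pp6:1
Op 8: write(P0, v2, 148). refcount(pp2)=4>1 -> COPY to pp7. 8 ppages; refcounts: pp0:2 pp1:2 pp2:3 pp3:1 pp4:1 pp5:1 pp6:1 pp7:1

Answer: 8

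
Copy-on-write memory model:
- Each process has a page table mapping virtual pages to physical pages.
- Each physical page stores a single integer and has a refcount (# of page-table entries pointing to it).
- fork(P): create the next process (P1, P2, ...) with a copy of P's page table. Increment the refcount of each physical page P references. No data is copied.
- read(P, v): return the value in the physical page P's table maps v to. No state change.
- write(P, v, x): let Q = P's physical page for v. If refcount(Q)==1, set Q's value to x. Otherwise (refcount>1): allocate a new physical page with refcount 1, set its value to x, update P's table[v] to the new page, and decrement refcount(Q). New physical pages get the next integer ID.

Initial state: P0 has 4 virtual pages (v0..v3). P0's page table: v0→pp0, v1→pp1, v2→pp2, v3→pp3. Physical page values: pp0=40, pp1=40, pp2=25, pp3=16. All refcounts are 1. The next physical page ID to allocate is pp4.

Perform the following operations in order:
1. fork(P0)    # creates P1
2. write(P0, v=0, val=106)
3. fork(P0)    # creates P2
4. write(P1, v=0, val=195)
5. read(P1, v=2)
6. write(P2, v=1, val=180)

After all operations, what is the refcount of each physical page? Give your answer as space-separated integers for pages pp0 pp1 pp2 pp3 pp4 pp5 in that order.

Op 1: fork(P0) -> P1. 4 ppages; refcounts: pp0:2 pp1:2 pp2:2 pp3:2
Op 2: write(P0, v0, 106). refcount(pp0)=2>1 -> COPY to pp4. 5 ppages; refcounts: pp0:1 pp1:2 pp2:2 pp3:2 pp4:1
Op 3: fork(P0) -> P2. 5 ppages; refcounts: pp0:1 pp1:3 pp2:3 pp3:3 pp4:2
Op 4: write(P1, v0, 195). refcount(pp0)=1 -> write in place. 5 ppages; refcounts: pp0:1 pp1:3 pp2:3 pp3:3 pp4:2
Op 5: read(P1, v2) -> 25. No state change.
Op 6: write(P2, v1, 180). refcount(pp1)=3>1 -> COPY to pp5. 6 ppages; refcounts: pp0:1 pp1:2 pp2:3 pp3:3 pp4:2 pp5:1

Answer: 1 2 3 3 2 1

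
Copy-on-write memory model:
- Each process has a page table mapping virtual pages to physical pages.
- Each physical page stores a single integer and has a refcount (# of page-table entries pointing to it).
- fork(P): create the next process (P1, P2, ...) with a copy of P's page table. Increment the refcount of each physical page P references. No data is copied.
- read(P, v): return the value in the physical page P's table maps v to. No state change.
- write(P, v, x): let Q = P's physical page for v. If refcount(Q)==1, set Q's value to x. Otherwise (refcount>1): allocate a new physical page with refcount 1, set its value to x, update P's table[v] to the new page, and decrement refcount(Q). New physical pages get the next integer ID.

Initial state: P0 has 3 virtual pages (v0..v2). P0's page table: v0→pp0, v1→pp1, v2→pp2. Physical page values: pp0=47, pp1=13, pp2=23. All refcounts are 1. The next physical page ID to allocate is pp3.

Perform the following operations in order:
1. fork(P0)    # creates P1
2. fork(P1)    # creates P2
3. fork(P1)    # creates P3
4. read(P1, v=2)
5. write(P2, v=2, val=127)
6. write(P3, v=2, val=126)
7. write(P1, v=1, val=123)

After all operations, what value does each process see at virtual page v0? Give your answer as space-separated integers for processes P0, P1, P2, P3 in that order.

Answer: 47 47 47 47

Derivation:
Op 1: fork(P0) -> P1. 3 ppages; refcounts: pp0:2 pp1:2 pp2:2
Op 2: fork(P1) -> P2. 3 ppages; refcounts: pp0:3 pp1:3 pp2:3
Op 3: fork(P1) -> P3. 3 ppages; refcounts: pp0:4 pp1:4 pp2:4
Op 4: read(P1, v2) -> 23. No state change.
Op 5: write(P2, v2, 127). refcount(pp2)=4>1 -> COPY to pp3. 4 ppages; refcounts: pp0:4 pp1:4 pp2:3 pp3:1
Op 6: write(P3, v2, 126). refcount(pp2)=3>1 -> COPY to pp4. 5 ppages; refcounts: pp0:4 pp1:4 pp2:2 pp3:1 pp4:1
Op 7: write(P1, v1, 123). refcount(pp1)=4>1 -> COPY to pp5. 6 ppages; refcounts: pp0:4 pp1:3 pp2:2 pp3:1 pp4:1 pp5:1
P0: v0 -> pp0 = 47
P1: v0 -> pp0 = 47
P2: v0 -> pp0 = 47
P3: v0 -> pp0 = 47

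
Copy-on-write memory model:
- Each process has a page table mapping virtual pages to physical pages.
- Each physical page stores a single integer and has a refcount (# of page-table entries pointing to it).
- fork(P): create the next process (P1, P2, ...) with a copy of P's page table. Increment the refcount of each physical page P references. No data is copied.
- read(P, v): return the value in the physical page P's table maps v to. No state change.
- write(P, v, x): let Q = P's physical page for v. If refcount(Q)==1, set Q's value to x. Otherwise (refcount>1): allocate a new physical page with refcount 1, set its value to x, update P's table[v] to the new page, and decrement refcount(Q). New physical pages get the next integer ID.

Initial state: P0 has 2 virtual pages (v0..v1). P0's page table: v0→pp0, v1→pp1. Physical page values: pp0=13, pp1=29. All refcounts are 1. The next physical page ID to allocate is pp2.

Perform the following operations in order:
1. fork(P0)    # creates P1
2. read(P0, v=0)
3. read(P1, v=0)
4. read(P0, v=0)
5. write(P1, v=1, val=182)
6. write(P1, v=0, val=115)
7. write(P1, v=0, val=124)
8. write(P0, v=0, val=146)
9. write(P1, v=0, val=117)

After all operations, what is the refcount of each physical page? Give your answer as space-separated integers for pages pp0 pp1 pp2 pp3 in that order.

Answer: 1 1 1 1

Derivation:
Op 1: fork(P0) -> P1. 2 ppages; refcounts: pp0:2 pp1:2
Op 2: read(P0, v0) -> 13. No state change.
Op 3: read(P1, v0) -> 13. No state change.
Op 4: read(P0, v0) -> 13. No state change.
Op 5: write(P1, v1, 182). refcount(pp1)=2>1 -> COPY to pp2. 3 ppages; refcounts: pp0:2 pp1:1 pp2:1
Op 6: write(P1, v0, 115). refcount(pp0)=2>1 -> COPY to pp3. 4 ppages; refcounts: pp0:1 pp1:1 pp2:1 pp3:1
Op 7: write(P1, v0, 124). refcount(pp3)=1 -> write in place. 4 ppages; refcounts: pp0:1 pp1:1 pp2:1 pp3:1
Op 8: write(P0, v0, 146). refcount(pp0)=1 -> write in place. 4 ppages; refcounts: pp0:1 pp1:1 pp2:1 pp3:1
Op 9: write(P1, v0, 117). refcount(pp3)=1 -> write in place. 4 ppages; refcounts: pp0:1 pp1:1 pp2:1 pp3:1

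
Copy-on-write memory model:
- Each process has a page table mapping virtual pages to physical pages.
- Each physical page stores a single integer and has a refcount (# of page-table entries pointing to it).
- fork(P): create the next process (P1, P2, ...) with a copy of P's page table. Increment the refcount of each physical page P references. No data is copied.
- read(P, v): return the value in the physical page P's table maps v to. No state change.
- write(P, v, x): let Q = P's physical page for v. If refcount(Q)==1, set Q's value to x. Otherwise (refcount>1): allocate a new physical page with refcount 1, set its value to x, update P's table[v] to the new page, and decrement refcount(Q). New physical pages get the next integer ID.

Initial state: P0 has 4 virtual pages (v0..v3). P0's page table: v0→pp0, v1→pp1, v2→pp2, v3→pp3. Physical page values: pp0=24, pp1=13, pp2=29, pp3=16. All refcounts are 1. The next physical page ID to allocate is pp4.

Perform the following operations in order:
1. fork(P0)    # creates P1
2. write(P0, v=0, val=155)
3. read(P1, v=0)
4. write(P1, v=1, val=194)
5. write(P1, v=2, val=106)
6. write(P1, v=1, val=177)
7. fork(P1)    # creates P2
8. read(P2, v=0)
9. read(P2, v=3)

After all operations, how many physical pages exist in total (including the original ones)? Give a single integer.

Op 1: fork(P0) -> P1. 4 ppages; refcounts: pp0:2 pp1:2 pp2:2 pp3:2
Op 2: write(P0, v0, 155). refcount(pp0)=2>1 -> COPY to pp4. 5 ppages; refcounts: pp0:1 pp1:2 pp2:2 pp3:2 pp4:1
Op 3: read(P1, v0) -> 24. No state change.
Op 4: write(P1, v1, 194). refcount(pp1)=2>1 -> COPY to pp5. 6 ppages; refcounts: pp0:1 pp1:1 pp2:2 pp3:2 pp4:1 pp5:1
Op 5: write(P1, v2, 106). refcount(pp2)=2>1 -> COPY to pp6. 7 ppages; refcounts: pp0:1 pp1:1 pp2:1 pp3:2 pp4:1 pp5:1 pp6:1
Op 6: write(P1, v1, 177). refcount(pp5)=1 -> write in place. 7 ppages; refcounts: pp0:1 pp1:1 pp2:1 pp3:2 pp4:1 pp5:1 pp6:1
Op 7: fork(P1) -> P2. 7 ppages; refcounts: pp0:2 pp1:1 pp2:1 pp3:3 pp4:1 pp5:2 pp6:2
Op 8: read(P2, v0) -> 24. No state change.
Op 9: read(P2, v3) -> 16. No state change.

Answer: 7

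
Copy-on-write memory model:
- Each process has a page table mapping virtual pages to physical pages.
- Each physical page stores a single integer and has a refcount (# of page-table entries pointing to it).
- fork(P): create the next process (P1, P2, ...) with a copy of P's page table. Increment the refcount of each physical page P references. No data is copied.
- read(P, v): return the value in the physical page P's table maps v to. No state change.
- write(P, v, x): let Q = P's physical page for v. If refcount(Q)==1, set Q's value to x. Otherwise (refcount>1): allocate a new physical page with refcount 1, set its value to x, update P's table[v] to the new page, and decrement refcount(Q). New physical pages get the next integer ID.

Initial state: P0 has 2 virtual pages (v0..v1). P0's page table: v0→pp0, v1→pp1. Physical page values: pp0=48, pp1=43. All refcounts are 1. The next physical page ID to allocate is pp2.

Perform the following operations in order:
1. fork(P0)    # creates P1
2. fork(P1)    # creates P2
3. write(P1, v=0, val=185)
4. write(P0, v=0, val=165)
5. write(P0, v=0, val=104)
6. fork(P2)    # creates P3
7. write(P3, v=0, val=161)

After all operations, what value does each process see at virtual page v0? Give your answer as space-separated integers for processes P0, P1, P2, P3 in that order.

Op 1: fork(P0) -> P1. 2 ppages; refcounts: pp0:2 pp1:2
Op 2: fork(P1) -> P2. 2 ppages; refcounts: pp0:3 pp1:3
Op 3: write(P1, v0, 185). refcount(pp0)=3>1 -> COPY to pp2. 3 ppages; refcounts: pp0:2 pp1:3 pp2:1
Op 4: write(P0, v0, 165). refcount(pp0)=2>1 -> COPY to pp3. 4 ppages; refcounts: pp0:1 pp1:3 pp2:1 pp3:1
Op 5: write(P0, v0, 104). refcount(pp3)=1 -> write in place. 4 ppages; refcounts: pp0:1 pp1:3 pp2:1 pp3:1
Op 6: fork(P2) -> P3. 4 ppages; refcounts: pp0:2 pp1:4 pp2:1 pp3:1
Op 7: write(P3, v0, 161). refcount(pp0)=2>1 -> COPY to pp4. 5 ppages; refcounts: pp0:1 pp1:4 pp2:1 pp3:1 pp4:1
P0: v0 -> pp3 = 104
P1: v0 -> pp2 = 185
P2: v0 -> pp0 = 48
P3: v0 -> pp4 = 161

Answer: 104 185 48 161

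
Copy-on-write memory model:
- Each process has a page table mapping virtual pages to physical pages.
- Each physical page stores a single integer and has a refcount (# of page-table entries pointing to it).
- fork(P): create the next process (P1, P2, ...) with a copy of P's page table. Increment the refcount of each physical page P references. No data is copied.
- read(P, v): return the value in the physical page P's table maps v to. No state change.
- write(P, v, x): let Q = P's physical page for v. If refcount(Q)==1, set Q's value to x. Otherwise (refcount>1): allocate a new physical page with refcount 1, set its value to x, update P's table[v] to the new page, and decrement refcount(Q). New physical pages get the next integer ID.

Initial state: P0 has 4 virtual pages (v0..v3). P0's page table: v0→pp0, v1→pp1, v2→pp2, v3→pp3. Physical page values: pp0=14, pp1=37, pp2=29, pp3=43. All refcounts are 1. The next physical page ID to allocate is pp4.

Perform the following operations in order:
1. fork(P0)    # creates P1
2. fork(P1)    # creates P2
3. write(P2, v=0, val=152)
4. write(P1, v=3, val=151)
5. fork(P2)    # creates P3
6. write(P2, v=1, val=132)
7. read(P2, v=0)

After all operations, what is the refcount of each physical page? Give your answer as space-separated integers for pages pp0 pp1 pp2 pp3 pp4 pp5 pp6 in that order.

Op 1: fork(P0) -> P1. 4 ppages; refcounts: pp0:2 pp1:2 pp2:2 pp3:2
Op 2: fork(P1) -> P2. 4 ppages; refcounts: pp0:3 pp1:3 pp2:3 pp3:3
Op 3: write(P2, v0, 152). refcount(pp0)=3>1 -> COPY to pp4. 5 ppages; refcounts: pp0:2 pp1:3 pp2:3 pp3:3 pp4:1
Op 4: write(P1, v3, 151). refcount(pp3)=3>1 -> COPY to pp5. 6 ppages; refcounts: pp0:2 pp1:3 pp2:3 pp3:2 pp4:1 pp5:1
Op 5: fork(P2) -> P3. 6 ppages; refcounts: pp0:2 pp1:4 pp2:4 pp3:3 pp4:2 pp5:1
Op 6: write(P2, v1, 132). refcount(pp1)=4>1 -> COPY to pp6. 7 ppages; refcounts: pp0:2 pp1:3 pp2:4 pp3:3 pp4:2 pp5:1 pp6:1
Op 7: read(P2, v0) -> 152. No state change.

Answer: 2 3 4 3 2 1 1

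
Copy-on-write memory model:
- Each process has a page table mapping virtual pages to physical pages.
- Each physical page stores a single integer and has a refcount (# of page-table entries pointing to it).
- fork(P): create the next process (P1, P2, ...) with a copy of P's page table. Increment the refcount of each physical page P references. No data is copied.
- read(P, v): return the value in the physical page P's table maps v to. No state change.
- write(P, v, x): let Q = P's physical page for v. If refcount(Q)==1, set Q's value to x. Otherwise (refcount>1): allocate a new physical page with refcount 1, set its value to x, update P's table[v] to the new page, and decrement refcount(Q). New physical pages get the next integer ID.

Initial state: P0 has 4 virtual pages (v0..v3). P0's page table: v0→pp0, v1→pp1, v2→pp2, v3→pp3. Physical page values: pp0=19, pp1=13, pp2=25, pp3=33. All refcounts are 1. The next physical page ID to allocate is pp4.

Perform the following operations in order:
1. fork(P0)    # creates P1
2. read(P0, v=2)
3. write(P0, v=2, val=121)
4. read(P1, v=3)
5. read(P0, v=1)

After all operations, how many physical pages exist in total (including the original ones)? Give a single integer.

Op 1: fork(P0) -> P1. 4 ppages; refcounts: pp0:2 pp1:2 pp2:2 pp3:2
Op 2: read(P0, v2) -> 25. No state change.
Op 3: write(P0, v2, 121). refcount(pp2)=2>1 -> COPY to pp4. 5 ppages; refcounts: pp0:2 pp1:2 pp2:1 pp3:2 pp4:1
Op 4: read(P1, v3) -> 33. No state change.
Op 5: read(P0, v1) -> 13. No state change.

Answer: 5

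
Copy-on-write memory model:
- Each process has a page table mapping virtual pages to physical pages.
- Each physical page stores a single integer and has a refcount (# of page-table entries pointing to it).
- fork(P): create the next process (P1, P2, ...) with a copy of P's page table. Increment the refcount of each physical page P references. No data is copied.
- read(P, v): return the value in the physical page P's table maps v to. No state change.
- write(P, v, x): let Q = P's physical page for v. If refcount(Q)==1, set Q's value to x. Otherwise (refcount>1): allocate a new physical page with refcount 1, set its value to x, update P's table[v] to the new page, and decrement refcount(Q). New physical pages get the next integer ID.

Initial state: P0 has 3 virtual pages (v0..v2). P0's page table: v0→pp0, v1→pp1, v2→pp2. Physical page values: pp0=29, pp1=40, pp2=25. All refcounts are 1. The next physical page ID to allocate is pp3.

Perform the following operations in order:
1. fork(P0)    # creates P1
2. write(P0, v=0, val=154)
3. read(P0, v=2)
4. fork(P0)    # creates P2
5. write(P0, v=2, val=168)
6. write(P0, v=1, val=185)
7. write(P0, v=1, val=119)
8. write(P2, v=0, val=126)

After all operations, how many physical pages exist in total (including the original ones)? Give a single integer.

Op 1: fork(P0) -> P1. 3 ppages; refcounts: pp0:2 pp1:2 pp2:2
Op 2: write(P0, v0, 154). refcount(pp0)=2>1 -> COPY to pp3. 4 ppages; refcounts: pp0:1 pp1:2 pp2:2 pp3:1
Op 3: read(P0, v2) -> 25. No state change.
Op 4: fork(P0) -> P2. 4 ppages; refcounts: pp0:1 pp1:3 pp2:3 pp3:2
Op 5: write(P0, v2, 168). refcount(pp2)=3>1 -> COPY to pp4. 5 ppages; refcounts: pp0:1 pp1:3 pp2:2 pp3:2 pp4:1
Op 6: write(P0, v1, 185). refcount(pp1)=3>1 -> COPY to pp5. 6 ppages; refcounts: pp0:1 pp1:2 pp2:2 pp3:2 pp4:1 pp5:1
Op 7: write(P0, v1, 119). refcount(pp5)=1 -> write in place. 6 ppages; refcounts: pp0:1 pp1:2 pp2:2 pp3:2 pp4:1 pp5:1
Op 8: write(P2, v0, 126). refcount(pp3)=2>1 -> COPY to pp6. 7 ppages; refcounts: pp0:1 pp1:2 pp2:2 pp3:1 pp4:1 pp5:1 pp6:1

Answer: 7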